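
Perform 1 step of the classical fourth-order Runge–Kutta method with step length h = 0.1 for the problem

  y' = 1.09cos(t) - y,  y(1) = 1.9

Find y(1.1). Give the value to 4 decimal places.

RK4: k1 = f(t_n, y_n); k2 = f(t_n + h/2, y_n + (h/2)·k1); k3 = f(t_n + h/2, y_n + (h/2)·k2); k4 = f(t_n + h, y_n + h·k3); y_{n+1} = y_n + (h/6)·(k1 + 2k2 + 2k3 + k4).
t=1.000000, y=1.900000:
  k1 = f(1.000000, 1.900000) = -1.311070
  k2 = f(1.050000, 1.834446) = -1.292094
  k3 = f(1.050000, 1.835395) = -1.293043
  k4 = f(1.100000, 1.770696) = -1.276276
  y ← 1.900000 + (0.1/6)·(k1 + 2k2 + 2k3 + k4) = 1.770706
y(1.1) ≈ 1.7707

1.7707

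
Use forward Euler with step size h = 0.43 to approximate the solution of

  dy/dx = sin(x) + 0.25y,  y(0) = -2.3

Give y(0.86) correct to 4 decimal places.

Euler: y_{n+1} = y_n + h·f(x_n, y_n).
x=0.000000, y=-2.300000: f=-0.575000 → y ← -2.300000 + 0.43·(-0.575000) = -2.547250
x=0.430000, y=-2.547250: f=-0.219942 → y ← -2.547250 + 0.43·(-0.219942) = -2.641825
y(0.86) ≈ -2.6418

-2.6418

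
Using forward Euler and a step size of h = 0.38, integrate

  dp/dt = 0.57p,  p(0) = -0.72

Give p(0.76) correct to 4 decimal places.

Euler: p_{n+1} = p_n + h·f(t_n, p_n).
t=0.000000, p=-0.720000: f=-0.410400 → p ← -0.720000 + 0.38·(-0.410400) = -0.875952
t=0.380000, p=-0.875952: f=-0.499293 → p ← -0.875952 + 0.38·(-0.499293) = -1.065683
p(0.76) ≈ -1.0657

-1.0657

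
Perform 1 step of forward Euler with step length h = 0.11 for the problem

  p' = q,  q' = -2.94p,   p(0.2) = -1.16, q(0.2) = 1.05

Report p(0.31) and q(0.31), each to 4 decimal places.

Euler on (p,q): p_{n+1} = p_n + h·p', q_{n+1} = q_n + h·q'.
0.200000: (-1.160000, 1.050000); f=(1.050000, 3.410400) → (-1.044500, 1.425144)
(p(0.31), q(0.31)) ≈ (-1.0445, 1.4251)

-1.0445, 1.4251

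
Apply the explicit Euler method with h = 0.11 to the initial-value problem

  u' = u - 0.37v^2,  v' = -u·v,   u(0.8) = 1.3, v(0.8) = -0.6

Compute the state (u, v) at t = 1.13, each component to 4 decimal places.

Euler on (u,v): u_{n+1} = u_n + h·u', v_{n+1} = v_n + h·v'.
0.800000: (1.300000, -0.600000); f=(1.166800, 0.780000) → (1.428348, -0.514200)
0.910000: (1.428348, -0.514200); f=(1.330519, 0.734457) → (1.574705, -0.433410)
1.020000: (1.574705, -0.433410); f=(1.505203, 0.682493) → (1.740277, -0.358336)
(u(1.13), v(1.13)) ≈ (1.7403, -0.3583)

1.7403, -0.3583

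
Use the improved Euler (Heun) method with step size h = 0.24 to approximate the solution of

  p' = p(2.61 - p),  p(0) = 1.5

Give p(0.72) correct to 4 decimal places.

Heun: k1 = f(s_n, p_n); k2 = f(s_n + h, p_n + h·k1); p_{n+1} = p_n + (h/2)·(k1 + k2).
s=0.000000, p=1.500000:
  k1 = f(0.000000, 1.500000) = 1.665000
  k2 = f(0.240000, 1.899600) = 1.349476
  p ← 1.500000 + (0.24/2)·(1.665000 + 1.349476) = 1.861737
s=0.240000, p=1.861737:
  k1 = f(0.240000, 1.861737) = 1.393069
  k2 = f(0.480000, 2.196074) = 0.909013
  p ← 1.861737 + (0.24/2)·(1.393069 + 0.909013) = 2.137987
s=0.480000, p=2.137987:
  k1 = f(0.480000, 2.137987) = 1.009158
  k2 = f(0.720000, 2.380185) = 0.547003
  p ← 2.137987 + (0.24/2)·(1.009158 + 0.547003) = 2.324726
p(0.72) ≈ 2.3247

2.3247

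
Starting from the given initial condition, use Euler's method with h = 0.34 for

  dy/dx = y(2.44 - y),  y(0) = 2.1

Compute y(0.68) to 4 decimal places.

Euler: y_{n+1} = y_n + h·f(x_n, y_n).
x=0.000000, y=2.100000: f=0.714000 → y ← 2.100000 + 0.34·0.714000 = 2.342760
x=0.340000, y=2.342760: f=0.227810 → y ← 2.342760 + 0.34·0.227810 = 2.420215
y(0.68) ≈ 2.4202

2.4202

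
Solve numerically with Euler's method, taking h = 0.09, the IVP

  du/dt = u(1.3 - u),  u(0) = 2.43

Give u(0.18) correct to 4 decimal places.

Euler: u_{n+1} = u_n + h·f(t_n, u_n).
t=0.000000, u=2.430000: f=-2.745900 → u ← 2.430000 + 0.09·(-2.745900) = 2.182869
t=0.090000, u=2.182869: f=-1.927187 → u ← 2.182869 + 0.09·(-1.927187) = 2.009422
u(0.18) ≈ 2.0094

2.0094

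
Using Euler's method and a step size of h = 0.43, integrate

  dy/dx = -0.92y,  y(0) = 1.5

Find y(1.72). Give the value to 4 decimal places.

Euler: y_{n+1} = y_n + h·f(x_n, y_n).
x=0.000000, y=1.500000: f=-1.380000 → y ← 1.500000 + 0.43·(-1.380000) = 0.906600
x=0.430000, y=0.906600: f=-0.834072 → y ← 0.906600 + 0.43·(-0.834072) = 0.547949
x=0.860000, y=0.547949: f=-0.504113 → y ← 0.547949 + 0.43·(-0.504113) = 0.331180
x=1.290000, y=0.331180: f=-0.304686 → y ← 0.331180 + 0.43·(-0.304686) = 0.200165
y(1.72) ≈ 0.2002

0.2002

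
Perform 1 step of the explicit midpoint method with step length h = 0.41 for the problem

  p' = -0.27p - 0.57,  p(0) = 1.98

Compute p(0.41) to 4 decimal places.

1.5522

Midpoint: k1 = f(x_n, p_n); k2 = f(x_n + h/2, p_n + (h/2)·k1); p_{n+1} = p_n + h·k2.
x=0.000000, p=1.980000:
  k1 = f(0.000000, 1.980000) = -1.104600
  k2 = f(0.205000, 1.753557) = -1.043460
  p ← 1.980000 + 0.41·(-1.043460) = 1.552181
p(0.41) ≈ 1.5522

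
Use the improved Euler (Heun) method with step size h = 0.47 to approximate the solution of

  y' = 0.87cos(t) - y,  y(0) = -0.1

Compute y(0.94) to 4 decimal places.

Heun: k1 = f(t_n, y_n); k2 = f(t_n + h, y_n + h·k1); y_{n+1} = y_n + (h/2)·(k1 + k2).
t=0.000000, y=-0.100000:
  k1 = f(0.000000, -0.100000) = 0.970000
  k2 = f(0.470000, 0.355900) = 0.419764
  y ← -0.100000 + (0.47/2)·(0.970000 + 0.419764) = 0.226595
t=0.470000, y=0.226595:
  k1 = f(0.470000, 0.226595) = 0.549070
  k2 = f(0.940000, 0.484657) = 0.028458
  y ← 0.226595 + (0.47/2)·(0.549070 + 0.028458) = 0.362314
y(0.94) ≈ 0.3623

0.3623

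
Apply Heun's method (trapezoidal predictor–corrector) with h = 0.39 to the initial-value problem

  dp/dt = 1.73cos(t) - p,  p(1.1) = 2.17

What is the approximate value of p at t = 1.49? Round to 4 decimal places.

1.6093

Heun: k1 = f(t_n, p_n); k2 = f(t_n + h, p_n + h·k1); p_{n+1} = p_n + (h/2)·(k1 + k2).
t=1.100000, p=2.170000:
  k1 = f(1.100000, 2.170000) = -1.385279
  k2 = f(1.490000, 1.629741) = -1.490116
  p ← 2.170000 + (0.39/2)·(-1.385279 + (-1.490116)) = 1.609298
p(1.49) ≈ 1.6093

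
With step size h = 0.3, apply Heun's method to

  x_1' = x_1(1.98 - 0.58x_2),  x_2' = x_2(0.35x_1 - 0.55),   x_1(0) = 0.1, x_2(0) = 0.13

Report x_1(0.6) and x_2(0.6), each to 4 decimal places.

Heun on (x_1,x_2): k1 = f(s_n, state_n); k2 = f(s_n + h, state_n + h·k1); state_{n+1} = state_n + (h/2)·(k1 + k2).
0.000000: (0.100000, 0.130000)
  k1 = (0.190460, -0.066950)
  predictor → (0.157138, 0.109915)
  k2 = (0.301116, -0.054408)
  → (0.173736, 0.111796)
0.300000: (0.173736, 0.111796)
  k1 = (0.332733, -0.054690)
  predictor → (0.273556, 0.095389)
  k2 = (0.526506, -0.043331)
  → (0.302622, 0.097093)
(x_1(0.6), x_2(0.6)) ≈ (0.3026, 0.0971)

0.3026, 0.0971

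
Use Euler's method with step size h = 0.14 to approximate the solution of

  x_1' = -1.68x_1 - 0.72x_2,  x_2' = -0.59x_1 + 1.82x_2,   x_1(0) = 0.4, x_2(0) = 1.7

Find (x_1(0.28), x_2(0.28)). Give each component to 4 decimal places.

-0.1088, 2.6241

Euler on (x_1,x_2): x_1_{n+1} = x_1_n + h·x_1', x_2_{n+1} = x_2_n + h·x_2'.
0.000000: (0.400000, 1.700000); f=(-1.896000, 2.858000) → (0.134560, 2.100120)
0.140000: (0.134560, 2.100120); f=(-1.738147, 3.742828) → (-0.108781, 2.624116)
(x_1(0.28), x_2(0.28)) ≈ (-0.1088, 2.6241)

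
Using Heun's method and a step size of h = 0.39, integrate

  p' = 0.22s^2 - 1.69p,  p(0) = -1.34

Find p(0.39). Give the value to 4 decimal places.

-0.7413

Heun: k1 = f(s_n, p_n); k2 = f(s_n + h, p_n + h·k1); p_{n+1} = p_n + (h/2)·(k1 + k2).
s=0.000000, p=-1.340000:
  k1 = f(0.000000, -1.340000) = 2.264600
  k2 = f(0.390000, -0.456806) = 0.805464
  p ← -1.340000 + (0.39/2)·(2.264600 + 0.805464) = -0.741337
p(0.39) ≈ -0.7413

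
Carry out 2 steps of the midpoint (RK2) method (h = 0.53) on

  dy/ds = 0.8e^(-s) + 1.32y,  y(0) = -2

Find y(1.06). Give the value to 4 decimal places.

Midpoint: k1 = f(s_n, y_n); k2 = f(s_n + h/2, y_n + (h/2)·k1); y_{n+1} = y_n + h·k2.
s=0.000000, y=-2.000000:
  k1 = f(0.000000, -2.000000) = -1.840000
  k2 = f(0.265000, -2.487600) = -2.669867
  y ← -2.000000 + 0.53·(-2.669867) = -3.415030
s=0.530000, y=-3.415030:
  k1 = f(0.530000, -3.415030) = -4.036955
  k2 = f(0.795000, -4.484823) = -5.558701
  y ← -3.415030 + 0.53·(-5.558701) = -6.361141
y(1.06) ≈ -6.3611

-6.3611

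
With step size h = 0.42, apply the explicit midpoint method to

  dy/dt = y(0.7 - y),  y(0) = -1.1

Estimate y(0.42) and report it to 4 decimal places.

-2.5107

Midpoint: k1 = f(t_n, y_n); k2 = f(t_n + h/2, y_n + (h/2)·k1); y_{n+1} = y_n + h·k2.
t=0.000000, y=-1.100000:
  k1 = f(0.000000, -1.100000) = -1.980000
  k2 = f(0.210000, -1.515800) = -3.358710
  y ← -1.100000 + 0.42·(-3.358710) = -2.510658
y(0.42) ≈ -2.5107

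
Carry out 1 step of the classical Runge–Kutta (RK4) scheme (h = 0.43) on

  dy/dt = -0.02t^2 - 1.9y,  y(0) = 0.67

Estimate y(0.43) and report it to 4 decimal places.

RK4: k1 = f(t_n, y_n); k2 = f(t_n + h/2, y_n + (h/2)·k1); k3 = f(t_n + h/2, y_n + (h/2)·k2); k4 = f(t_n + h, y_n + h·k3); y_{n+1} = y_n + (h/6)·(k1 + 2k2 + 2k3 + k4).
t=0.000000, y=0.670000:
  k1 = f(0.000000, 0.670000) = -1.273000
  k2 = f(0.215000, 0.396305) = -0.753904
  k3 = f(0.215000, 0.507911) = -0.965955
  k4 = f(0.430000, 0.254639) = -0.487513
  y ← 0.670000 + (0.43/6)·(k1 + 2k2 + 2k3 + k4) = 0.297317
y(0.43) ≈ 0.2973

0.2973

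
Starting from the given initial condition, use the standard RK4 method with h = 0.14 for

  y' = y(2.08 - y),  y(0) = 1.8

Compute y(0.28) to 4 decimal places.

1.9137

RK4: k1 = f(s_n, y_n); k2 = f(s_n + h/2, y_n + (h/2)·k1); k3 = f(s_n + h/2, y_n + (h/2)·k2); k4 = f(s_n + h, y_n + h·k3); y_{n+1} = y_n + (h/6)·(k1 + 2k2 + 2k3 + k4).
s=0.000000, y=1.800000:
  k1 = f(0.000000, 1.800000) = 0.504000
  k2 = f(0.070000, 1.835280) = 0.449130
  k3 = f(0.070000, 1.831439) = 0.455224
  k4 = f(0.140000, 1.863731) = 0.403067
  y ← 1.800000 + (0.14/6)·(k1 + 2k2 + 2k3 + k4) = 1.863368
s=0.140000, y=1.863368:
  k1 = f(0.140000, 1.863368) = 0.403665
  k2 = f(0.210000, 1.891625) = 0.356336
  k3 = f(0.210000, 1.888312) = 0.361968
  k4 = f(0.280000, 1.914044) = 0.317648
  y ← 1.863368 + (0.14/6)·(k1 + 2k2 + 2k3 + k4) = 1.913720
y(0.28) ≈ 1.9137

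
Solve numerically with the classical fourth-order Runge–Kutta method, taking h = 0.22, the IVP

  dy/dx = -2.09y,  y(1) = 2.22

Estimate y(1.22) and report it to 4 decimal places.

RK4: k1 = f(x_n, y_n); k2 = f(x_n + h/2, y_n + (h/2)·k1); k3 = f(x_n + h/2, y_n + (h/2)·k2); k4 = f(x_n + h, y_n + h·k3); y_{n+1} = y_n + (h/6)·(k1 + 2k2 + 2k3 + k4).
x=1.000000, y=2.220000:
  k1 = f(1.000000, 2.220000) = -4.639800
  k2 = f(1.110000, 1.709622) = -3.573110
  k3 = f(1.110000, 1.826958) = -3.818342
  k4 = f(1.220000, 1.379965) = -2.884126
  y ← 2.220000 + (0.22/6)·(k1 + 2k2 + 2k3 + k4) = 1.402083
y(1.22) ≈ 1.4021

1.4021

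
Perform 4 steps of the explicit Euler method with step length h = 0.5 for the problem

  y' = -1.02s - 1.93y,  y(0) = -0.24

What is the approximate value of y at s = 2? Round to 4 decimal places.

Euler: y_{n+1} = y_n + h·f(s_n, y_n).
s=0.000000, y=-0.240000: f=0.463200 → y ← -0.240000 + 0.5·0.463200 = -0.008400
s=0.500000, y=-0.008400: f=-0.493788 → y ← -0.008400 + 0.5·(-0.493788) = -0.255294
s=1.000000, y=-0.255294: f=-0.527283 → y ← -0.255294 + 0.5·(-0.527283) = -0.518935
s=1.500000, y=-0.518935: f=-0.528455 → y ← -0.518935 + 0.5·(-0.528455) = -0.783163
y(2) ≈ -0.7832

-0.7832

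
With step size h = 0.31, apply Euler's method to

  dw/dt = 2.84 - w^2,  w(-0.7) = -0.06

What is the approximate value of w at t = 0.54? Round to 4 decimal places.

Euler: w_{n+1} = w_n + h·f(t_n, w_n).
t=-0.700000, w=-0.060000: f=2.836400 → w ← -0.060000 + 0.31·2.836400 = 0.819284
t=-0.390000, w=0.819284: f=2.168774 → w ← 0.819284 + 0.31·2.168774 = 1.491604
t=-0.080000, w=1.491604: f=0.615118 → w ← 1.491604 + 0.31·0.615118 = 1.682290
t=0.230000, w=1.682290: f=0.009899 → w ← 1.682290 + 0.31·0.009899 = 1.685359
w(0.54) ≈ 1.6854

1.6854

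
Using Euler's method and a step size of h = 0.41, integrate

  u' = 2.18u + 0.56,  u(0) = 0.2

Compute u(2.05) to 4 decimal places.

Euler: u_{n+1} = u_n + h·f(x_n, u_n).
x=0.000000, u=0.200000: f=0.996000 → u ← 0.200000 + 0.41·0.996000 = 0.608360
x=0.410000, u=0.608360: f=1.886225 → u ← 0.608360 + 0.41·1.886225 = 1.381712
x=0.820000, u=1.381712: f=3.572133 → u ← 1.381712 + 0.41·3.572133 = 2.846287
x=1.230000, u=2.846287: f=6.764905 → u ← 2.846287 + 0.41·6.764905 = 5.619897
x=1.640000, u=5.619897: f=12.811376 → u ← 5.619897 + 0.41·12.811376 = 10.872562
u(2.05) ≈ 10.8726

10.8726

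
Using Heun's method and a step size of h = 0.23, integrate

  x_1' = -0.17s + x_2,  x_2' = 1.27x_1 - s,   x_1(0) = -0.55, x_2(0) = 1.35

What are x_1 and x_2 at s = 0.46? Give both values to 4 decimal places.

-0.0130, 1.0915

Heun on (x_1,x_2): k1 = f(s_n, state_n); k2 = f(s_n + h, state_n + h·k1); state_{n+1} = state_n + (h/2)·(k1 + k2).
0.000000: (-0.550000, 1.350000)
  k1 = (1.350000, -0.698500)
  predictor → (-0.239500, 1.189345)
  k2 = (1.150245, -0.534165)
  → (-0.262472, 1.208244)
0.230000: (-0.262472, 1.208244)
  k1 = (1.169144, -0.563339)
  predictor → (0.006431, 1.078676)
  k2 = (1.000476, -0.451832)
  → (-0.012966, 1.091499)
(x_1(0.46), x_2(0.46)) ≈ (-0.0130, 1.0915)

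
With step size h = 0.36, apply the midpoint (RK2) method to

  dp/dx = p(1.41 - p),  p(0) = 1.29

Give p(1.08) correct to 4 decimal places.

Midpoint: k1 = f(x_n, p_n); k2 = f(x_n + h/2, p_n + (h/2)·k1); p_{n+1} = p_n + h·k2.
x=0.000000, p=1.290000:
  k1 = f(0.000000, 1.290000) = 0.154800
  k2 = f(0.180000, 1.317864) = 0.121423
  p ← 1.290000 + 0.36·0.121423 = 1.333712
x=0.360000, p=1.333712:
  k1 = f(0.360000, 1.333712) = 0.101746
  k2 = f(0.540000, 1.352026) = 0.078382
  p ← 1.333712 + 0.36·0.078382 = 1.361930
x=0.720000, p=1.361930:
  k1 = f(0.720000, 1.361930) = 0.065468
  k2 = f(0.900000, 1.373714) = 0.049847
  p ← 1.361930 + 0.36·0.049847 = 1.379874
p(1.08) ≈ 1.3799

1.3799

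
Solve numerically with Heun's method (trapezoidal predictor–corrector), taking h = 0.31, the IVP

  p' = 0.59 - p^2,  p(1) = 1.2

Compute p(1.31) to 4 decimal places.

Heun: k1 = f(t_n, p_n); k2 = f(t_n + h, p_n + h·k1); p_{n+1} = p_n + (h/2)·(k1 + k2).
t=1.000000, p=1.200000:
  k1 = f(1.000000, 1.200000) = -0.850000
  k2 = f(1.310000, 0.936500) = -0.287032
  p ← 1.200000 + (0.31/2)·(-0.850000 + (-0.287032)) = 1.023760
p(1.31) ≈ 1.0238

1.0238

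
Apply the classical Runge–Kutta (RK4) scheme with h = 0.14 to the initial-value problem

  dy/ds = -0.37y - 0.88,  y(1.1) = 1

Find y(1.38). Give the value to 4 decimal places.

0.6675

RK4: k1 = f(s_n, y_n); k2 = f(s_n + h/2, y_n + (h/2)·k1); k3 = f(s_n + h/2, y_n + (h/2)·k2); k4 = f(s_n + h, y_n + h·k3); y_{n+1} = y_n + (h/6)·(k1 + 2k2 + 2k3 + k4).
s=1.100000, y=1.000000:
  k1 = f(1.100000, 1.000000) = -1.250000
  k2 = f(1.170000, 0.912500) = -1.217625
  k3 = f(1.170000, 0.914766) = -1.218464
  k4 = f(1.240000, 0.829415) = -1.186884
  y ← 1.000000 + (0.14/6)·(k1 + 2k2 + 2k3 + k4) = 0.829455
s=1.240000, y=0.829455:
  k1 = f(1.240000, 0.829455) = -1.186898
  k2 = f(1.310000, 0.746372) = -1.156158
  k3 = f(1.310000, 0.748524) = -1.156954
  k4 = f(1.380000, 0.667482) = -1.126968
  y ← 0.829455 + (0.14/6)·(k1 + 2k2 + 2k3 + k4) = 0.667520
y(1.38) ≈ 0.6675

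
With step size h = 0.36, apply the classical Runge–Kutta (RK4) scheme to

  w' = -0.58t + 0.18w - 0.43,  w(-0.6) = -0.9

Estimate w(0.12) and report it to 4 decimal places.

-1.2446

RK4: k1 = f(t_n, w_n); k2 = f(t_n + h/2, w_n + (h/2)·k1); k3 = f(t_n + h/2, w_n + (h/2)·k2); k4 = f(t_n + h, w_n + h·k3); w_{n+1} = w_n + (h/6)·(k1 + 2k2 + 2k3 + k4).
t=-0.600000, w=-0.900000:
  k1 = f(-0.600000, -0.900000) = -0.244000
  k2 = f(-0.420000, -0.943920) = -0.356306
  k3 = f(-0.420000, -0.964135) = -0.359944
  k4 = f(-0.240000, -1.029580) = -0.476124
  w ← -0.900000 + (0.36/6)·(k1 + 2k2 + 2k3 + k4) = -1.029157
t=-0.240000, w=-1.029157:
  k1 = f(-0.240000, -1.029157) = -0.476048
  k2 = f(-0.060000, -1.114846) = -0.595872
  k3 = f(-0.060000, -1.136414) = -0.599755
  k4 = f(0.120000, -1.245069) = -0.723712
  w ← -1.029157 + (0.36/6)·(k1 + 2k2 + 2k3 + k4) = -1.244618
w(0.12) ≈ -1.2446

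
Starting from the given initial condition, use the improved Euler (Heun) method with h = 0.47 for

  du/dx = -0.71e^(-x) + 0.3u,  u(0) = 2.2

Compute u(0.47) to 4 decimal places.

2.2374

Heun: k1 = f(x_n, u_n); k2 = f(x_n + h, u_n + h·k1); u_{n+1} = u_n + (h/2)·(k1 + k2).
x=0.000000, u=2.200000:
  k1 = f(0.000000, 2.200000) = -0.050000
  k2 = f(0.470000, 2.176500) = 0.209198
  u ← 2.200000 + (0.47/2)·(-0.050000 + 0.209198) = 2.237412
u(0.47) ≈ 2.2374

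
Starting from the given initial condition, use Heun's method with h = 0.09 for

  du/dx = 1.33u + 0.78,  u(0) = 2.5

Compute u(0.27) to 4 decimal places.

Heun: k1 = f(x_n, u_n); k2 = f(x_n + h, u_n + h·k1); u_{n+1} = u_n + (h/2)·(k1 + k2).
x=0.000000, u=2.500000:
  k1 = f(0.000000, 2.500000) = 4.105000
  k2 = f(0.090000, 2.869450) = 4.596369
  u ← 2.500000 + (0.09/2)·(4.105000 + 4.596369) = 2.891562
x=0.090000, u=2.891562:
  k1 = f(0.090000, 2.891562) = 4.625777
  k2 = f(0.180000, 3.307882) = 5.179482
  u ← 2.891562 + (0.09/2)·(4.625777 + 5.179482) = 3.332798
x=0.180000, u=3.332798:
  k1 = f(0.180000, 3.332798) = 5.212622
  k2 = f(0.270000, 3.801934) = 5.836572
  u ← 3.332798 + (0.09/2)·(5.212622 + 5.836572) = 3.830012
u(0.27) ≈ 3.8300

3.8300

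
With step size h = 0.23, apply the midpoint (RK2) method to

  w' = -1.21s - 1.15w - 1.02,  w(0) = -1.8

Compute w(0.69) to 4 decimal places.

Midpoint: k1 = f(s_n, w_n); k2 = f(s_n + h/2, w_n + (h/2)·k1); w_{n+1} = w_n + h·k2.
s=0.000000, w=-1.800000:
  k1 = f(0.000000, -1.800000) = 1.050000
  k2 = f(0.115000, -1.679250) = 0.771987
  w ← -1.800000 + 0.23·0.771987 = -1.622443
s=0.230000, w=-1.622443:
  k1 = f(0.230000, -1.622443) = 0.567509
  k2 = f(0.345000, -1.557179) = 0.353306
  w ← -1.622443 + 0.23·0.353306 = -1.541182
s=0.460000, w=-1.541182:
  k1 = f(0.460000, -1.541182) = 0.195760
  k2 = f(0.575000, -1.518670) = 0.030721
  w ← -1.541182 + 0.23·0.030721 = -1.534117
w(0.69) ≈ -1.5341

-1.5341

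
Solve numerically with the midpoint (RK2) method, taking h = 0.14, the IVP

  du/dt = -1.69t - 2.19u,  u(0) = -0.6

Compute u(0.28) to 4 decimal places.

Midpoint: k1 = f(t_n, u_n); k2 = f(t_n + h/2, u_n + (h/2)·k1); u_{n+1} = u_n + h·k2.
t=0.000000, u=-0.600000:
  k1 = f(0.000000, -0.600000) = 1.314000
  k2 = f(0.070000, -0.508020) = 0.994264
  u ← -0.600000 + 0.14·0.994264 = -0.460803
t=0.140000, u=-0.460803:
  k1 = f(0.140000, -0.460803) = 0.772559
  k2 = f(0.210000, -0.406724) = 0.535825
  u ← -0.460803 + 0.14·0.535825 = -0.385788
u(0.28) ≈ -0.3858

-0.3858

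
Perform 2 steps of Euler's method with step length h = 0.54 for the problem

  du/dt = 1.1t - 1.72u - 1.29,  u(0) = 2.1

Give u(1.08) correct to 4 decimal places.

Euler: u_{n+1} = u_n + h·f(t_n, u_n).
t=0.000000, u=2.100000: f=-4.902000 → u ← 2.100000 + 0.54·(-4.902000) = -0.547080
t=0.540000, u=-0.547080: f=0.244978 → u ← -0.547080 + 0.54·0.244978 = -0.414792
u(1.08) ≈ -0.4148

-0.4148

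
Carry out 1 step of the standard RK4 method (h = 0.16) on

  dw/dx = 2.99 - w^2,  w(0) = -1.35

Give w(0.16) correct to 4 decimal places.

-1.1193

RK4: k1 = f(x_n, w_n); k2 = f(x_n + h/2, w_n + (h/2)·k1); k3 = f(x_n + h/2, w_n + (h/2)·k2); k4 = f(x_n + h, w_n + h·k3); w_{n+1} = w_n + (h/6)·(k1 + 2k2 + 2k3 + k4).
x=0.000000, w=-1.350000:
  k1 = f(0.000000, -1.350000) = 1.167500
  k2 = f(0.080000, -1.256600) = 1.410956
  k3 = f(0.080000, -1.237123) = 1.459525
  k4 = f(0.160000, -1.116476) = 1.743482
  w ← -1.350000 + (0.16/6)·(k1 + 2k2 + 2k3 + k4) = -1.119281
w(0.16) ≈ -1.1193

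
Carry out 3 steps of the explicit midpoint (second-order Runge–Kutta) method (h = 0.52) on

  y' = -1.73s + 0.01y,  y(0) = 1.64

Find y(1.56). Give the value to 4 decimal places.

Midpoint: k1 = f(s_n, y_n); k2 = f(s_n + h/2, y_n + (h/2)·k1); y_{n+1} = y_n + h·k2.
s=0.000000, y=1.640000:
  k1 = f(0.000000, 1.640000) = 0.016400
  k2 = f(0.260000, 1.644264) = -0.433357
  y ← 1.640000 + 0.52·(-0.433357) = 1.414654
s=0.520000, y=1.414654:
  k1 = f(0.520000, 1.414654) = -0.885453
  k2 = f(0.780000, 1.184436) = -1.337556
  y ← 1.414654 + 0.52·(-1.337556) = 0.719125
s=1.040000, y=0.719125:
  k1 = f(1.040000, 0.719125) = -1.792009
  k2 = f(1.300000, 0.253203) = -2.246468
  y ← 0.719125 + 0.52·(-2.246468) = -0.449038
y(1.56) ≈ -0.4490

-0.4490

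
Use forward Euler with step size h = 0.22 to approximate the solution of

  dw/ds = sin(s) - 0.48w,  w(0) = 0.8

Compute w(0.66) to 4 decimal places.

0.7090

Euler: w_{n+1} = w_n + h·f(s_n, w_n).
s=0.000000, w=0.800000: f=-0.384000 → w ← 0.800000 + 0.22·(-0.384000) = 0.715520
s=0.220000, w=0.715520: f=-0.125220 → w ← 0.715520 + 0.22·(-0.125220) = 0.687972
s=0.440000, w=0.687972: f=0.095713 → w ← 0.687972 + 0.22·0.095713 = 0.709028
w(0.66) ≈ 0.7090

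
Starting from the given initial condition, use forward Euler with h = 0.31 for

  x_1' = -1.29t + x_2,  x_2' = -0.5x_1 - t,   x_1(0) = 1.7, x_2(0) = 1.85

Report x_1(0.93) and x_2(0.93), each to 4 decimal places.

Euler on (x_1,x_2): x_1_{n+1} = x_1_n + h·x_1', x_2_{n+1} = x_2_n + h·x_2'.
0.000000: (1.700000, 1.850000); f=(1.850000, -0.850000) → (2.273500, 1.586500)
0.310000: (2.273500, 1.586500); f=(1.186600, -1.446750) → (2.641346, 1.138008)
0.620000: (2.641346, 1.138008); f=(0.338207, -1.940673) → (2.746190, 0.536399)
(x_1(0.93), x_2(0.93)) ≈ (2.7462, 0.5364)

2.7462, 0.5364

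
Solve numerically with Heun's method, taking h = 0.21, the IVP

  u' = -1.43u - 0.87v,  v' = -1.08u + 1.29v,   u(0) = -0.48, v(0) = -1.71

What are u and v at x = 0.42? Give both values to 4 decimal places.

Heun on (u,v): k1 = f(x_n, state_n); k2 = f(x_n + h, state_n + h·k1); state_{n+1} = state_n + (h/2)·(k1 + k2).
0.000000: (-0.480000, -1.710000)
  k1 = (2.174100, -1.687500)
  predictor → (-0.023439, -2.064375)
  k2 = (1.829524, -2.637730)
  → (-0.059619, -2.164149)
0.210000: (-0.059619, -2.164149)
  k1 = (1.968066, -2.727363)
  predictor → (0.353674, -2.736895)
  k2 = (1.875345, -3.912563)
  → (0.343939, -2.861341)
(u(0.42), v(0.42)) ≈ (0.3439, -2.8613)

0.3439, -2.8613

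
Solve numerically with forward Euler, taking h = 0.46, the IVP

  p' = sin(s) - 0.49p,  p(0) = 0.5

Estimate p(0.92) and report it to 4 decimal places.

Euler: p_{n+1} = p_n + h·f(s_n, p_n).
s=0.000000, p=0.500000: f=-0.245000 → p ← 0.500000 + 0.46·(-0.245000) = 0.387300
s=0.460000, p=0.387300: f=0.254171 → p ← 0.387300 + 0.46·0.254171 = 0.504219
p(0.92) ≈ 0.5042

0.5042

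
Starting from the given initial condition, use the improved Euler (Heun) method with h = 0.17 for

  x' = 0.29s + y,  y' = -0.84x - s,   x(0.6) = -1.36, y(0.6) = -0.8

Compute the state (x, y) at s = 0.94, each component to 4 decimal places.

Heun on (x,y): k1 = f(s_n, state_n); k2 = f(s_n + h, state_n + h·k1); state_{n+1} = state_n + (h/2)·(k1 + k2).
0.600000: (-1.360000, -0.800000)
  k1 = (-0.626000, 0.542400)
  predictor → (-1.466420, -0.707792)
  k2 = (-0.484492, 0.461793)
  → (-1.454392, -0.714644)
0.770000: (-1.454392, -0.714644)
  k1 = (-0.491344, 0.451689)
  predictor → (-1.537920, -0.637856)
  k2 = (-0.365256, 0.351853)
  → (-1.527203, -0.646343)
(x(0.94), y(0.94)) ≈ (-1.5272, -0.6463)

-1.5272, -0.6463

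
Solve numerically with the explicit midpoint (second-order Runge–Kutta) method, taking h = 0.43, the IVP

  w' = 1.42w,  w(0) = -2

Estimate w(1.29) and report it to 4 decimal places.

-11.6061

Midpoint: k1 = f(t_n, w_n); k2 = f(t_n + h/2, w_n + (h/2)·k1); w_{n+1} = w_n + h·k2.
t=0.000000, w=-2.000000:
  k1 = f(0.000000, -2.000000) = -2.840000
  k2 = f(0.215000, -2.610600) = -3.707052
  w ← -2.000000 + 0.43·(-3.707052) = -3.594032
t=0.430000, w=-3.594032:
  k1 = f(0.430000, -3.594032) = -5.103526
  k2 = f(0.645000, -4.691290) = -6.661632
  w ← -3.594032 + 0.43·(-6.661632) = -6.458534
t=0.860000, w=-6.458534:
  k1 = f(0.860000, -6.458534) = -9.171119
  k2 = f(1.075000, -8.430325) = -11.971061
  w ← -6.458534 + 0.43·(-11.971061) = -11.606091
w(1.29) ≈ -11.6061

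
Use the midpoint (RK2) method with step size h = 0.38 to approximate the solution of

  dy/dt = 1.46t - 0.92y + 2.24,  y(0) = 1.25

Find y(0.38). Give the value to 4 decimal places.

Midpoint: k1 = f(t_n, y_n); k2 = f(t_n + h/2, y_n + (h/2)·k1); y_{n+1} = y_n + h·k2.
t=0.000000, y=1.250000:
  k1 = f(0.000000, 1.250000) = 1.090000
  k2 = f(0.190000, 1.457100) = 1.176868
  y ← 1.250000 + 0.38·1.176868 = 1.697210
y(0.38) ≈ 1.6972

1.6972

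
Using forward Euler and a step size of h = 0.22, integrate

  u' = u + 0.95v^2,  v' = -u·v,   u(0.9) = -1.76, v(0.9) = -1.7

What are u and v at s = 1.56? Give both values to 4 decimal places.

1.2066, -3.6595

Euler on (u,v): u_{n+1} = u_n + h·u', v_{n+1} = v_n + h·v'.
0.900000: (-1.760000, -1.700000); f=(0.985500, -2.992000) → (-1.543190, -2.358240)
1.120000: (-1.543190, -2.358240); f=(3.740041, -3.639212) → (-0.720381, -3.158867)
1.340000: (-0.720381, -3.158867); f=(8.759136, -2.275587) → (1.206629, -3.659496)
(u(1.56), v(1.56)) ≈ (1.2066, -3.6595)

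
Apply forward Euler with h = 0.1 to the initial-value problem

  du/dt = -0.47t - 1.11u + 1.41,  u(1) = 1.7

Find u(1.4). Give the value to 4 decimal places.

1.3536

Euler: u_{n+1} = u_n + h·f(t_n, u_n).
t=1.000000, u=1.700000: f=-0.947000 → u ← 1.700000 + 0.1·(-0.947000) = 1.605300
t=1.100000, u=1.605300: f=-0.888883 → u ← 1.605300 + 0.1·(-0.888883) = 1.516412
t=1.200000, u=1.516412: f=-0.837217 → u ← 1.516412 + 0.1·(-0.837217) = 1.432690
t=1.300000, u=1.432690: f=-0.791286 → u ← 1.432690 + 0.1·(-0.791286) = 1.353561
u(1.4) ≈ 1.3536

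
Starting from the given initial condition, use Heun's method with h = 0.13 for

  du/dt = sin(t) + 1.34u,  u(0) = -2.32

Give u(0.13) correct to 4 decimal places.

Heun: k1 = f(t_n, u_n); k2 = f(t_n + h, u_n + h·k1); u_{n+1} = u_n + (h/2)·(k1 + k2).
t=0.000000, u=-2.320000:
  k1 = f(0.000000, -2.320000) = -3.108800
  k2 = f(0.130000, -2.724144) = -3.520719
  u ← -2.320000 + (0.13/2)·(-3.108800 + (-3.520719)) = -2.750919
u(0.13) ≈ -2.7509

-2.7509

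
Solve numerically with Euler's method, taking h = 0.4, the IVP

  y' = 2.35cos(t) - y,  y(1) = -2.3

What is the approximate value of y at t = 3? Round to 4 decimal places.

Euler: y_{n+1} = y_n + h·f(t_n, y_n).
t=1.000000, y=-2.300000: f=3.569710 → y ← -2.300000 + 0.4·3.569710 = -0.872116
t=1.400000, y=-0.872116: f=1.271539 → y ← -0.872116 + 0.4·1.271539 = -0.363500
t=1.800000, y=-0.363500: f=-0.170425 → y ← -0.363500 + 0.4·(-0.170425) = -0.431670
t=2.200000, y=-0.431670: f=-0.951307 → y ← -0.431670 + 0.4·(-0.951307) = -0.812193
t=2.600000, y=-0.812193: f=-1.201495 → y ← -0.812193 + 0.4·(-1.201495) = -1.292791
y(3) ≈ -1.2928

-1.2928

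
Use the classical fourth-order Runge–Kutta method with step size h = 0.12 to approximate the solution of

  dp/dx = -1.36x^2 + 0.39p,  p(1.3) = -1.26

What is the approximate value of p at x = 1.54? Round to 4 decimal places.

-2.0734

RK4: k1 = f(x_n, p_n); k2 = f(x_n + h/2, p_n + (h/2)·k1); k3 = f(x_n + h/2, p_n + (h/2)·k2); k4 = f(x_n + h, p_n + h·k3); p_{n+1} = p_n + (h/6)·(k1 + 2k2 + 2k3 + k4).
x=1.300000, p=-1.260000:
  k1 = f(1.300000, -1.260000) = -2.789800
  k2 = f(1.360000, -1.427388) = -3.072137
  k3 = f(1.360000, -1.444328) = -3.078744
  k4 = f(1.420000, -1.629449) = -3.377789
  p ← -1.260000 + (0.12/6)·(k1 + 2k2 + 2k3 + k4) = -1.629387
x=1.420000, p=-1.629387:
  k1 = f(1.420000, -1.629387) = -3.377765
  k2 = f(1.480000, -1.832053) = -3.693445
  k3 = f(1.480000, -1.850994) = -3.700832
  k4 = f(1.540000, -2.073487) = -4.034036
  p ← -1.629387 + (0.12/6)·(k1 + 2k2 + 2k3 + k4) = -2.073394
p(1.54) ≈ -2.0734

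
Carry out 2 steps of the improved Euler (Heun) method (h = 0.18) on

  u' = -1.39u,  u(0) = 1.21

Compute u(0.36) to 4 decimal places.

0.7382

Heun: k1 = f(s_n, u_n); k2 = f(s_n + h, u_n + h·k1); u_{n+1} = u_n + (h/2)·(k1 + k2).
s=0.000000, u=1.210000:
  k1 = f(0.000000, 1.210000) = -1.681900
  k2 = f(0.180000, 0.907258) = -1.261089
  u ← 1.210000 + (0.18/2)·(-1.681900 + (-1.261089)) = 0.945131
s=0.180000, u=0.945131:
  k1 = f(0.180000, 0.945131) = -1.313732
  k2 = f(0.360000, 0.708659) = -0.985036
  u ← 0.945131 + (0.18/2)·(-1.313732 + (-0.985036)) = 0.738242
u(0.36) ≈ 0.7382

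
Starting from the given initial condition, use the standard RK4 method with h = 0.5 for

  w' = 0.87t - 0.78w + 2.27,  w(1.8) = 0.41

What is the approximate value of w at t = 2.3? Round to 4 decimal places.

1.9615

RK4: k1 = f(t_n, w_n); k2 = f(t_n + h/2, w_n + (h/2)·k1); k3 = f(t_n + h/2, w_n + (h/2)·k2); k4 = f(t_n + h, w_n + h·k3); w_{n+1} = w_n + (h/6)·(k1 + 2k2 + 2k3 + k4).
t=1.800000, w=0.410000:
  k1 = f(1.800000, 0.410000) = 3.516200
  k2 = f(2.050000, 1.289050) = 3.048041
  k3 = f(2.050000, 1.172010) = 3.139332
  k4 = f(2.300000, 1.979666) = 2.726861
  w ← 0.410000 + (0.5/6)·(k1 + 2k2 + 2k3 + k4) = 1.961484
w(2.3) ≈ 1.9615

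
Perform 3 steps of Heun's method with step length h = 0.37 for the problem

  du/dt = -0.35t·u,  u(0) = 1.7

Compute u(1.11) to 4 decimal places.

Heun: k1 = f(t_n, u_n); k2 = f(t_n + h, u_n + h·k1); u_{n+1} = u_n + (h/2)·(k1 + k2).
t=0.000000, u=1.700000:
  k1 = f(0.000000, 1.700000) = 0.000000
  k2 = f(0.370000, 1.700000) = -0.220150
  u ← 1.700000 + (0.37/2)·(0.000000 + (-0.220150)) = 1.659272
t=0.370000, u=1.659272:
  k1 = f(0.370000, 1.659272) = -0.214876
  k2 = f(0.740000, 1.579768) = -0.409160
  u ← 1.659272 + (0.37/2)·(-0.214876 + (-0.409160)) = 1.543826
t=0.740000, u=1.543826:
  k1 = f(0.740000, 1.543826) = -0.399851
  k2 = f(1.110000, 1.395881) = -0.542300
  u ← 1.543826 + (0.37/2)·(-0.399851 + (-0.542300)) = 1.369528
u(1.11) ≈ 1.3695

1.3695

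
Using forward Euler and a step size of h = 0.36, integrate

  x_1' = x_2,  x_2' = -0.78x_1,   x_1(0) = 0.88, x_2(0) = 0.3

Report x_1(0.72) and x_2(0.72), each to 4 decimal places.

1.0070, -0.2245

Euler on (x_1,x_2): x_1_{n+1} = x_1_n + h·x_1', x_2_{n+1} = x_2_n + h·x_2'.
0.000000: (0.880000, 0.300000); f=(0.300000, -0.686400) → (0.988000, 0.052896)
0.360000: (0.988000, 0.052896); f=(0.052896, -0.770640) → (1.007043, -0.224534)
(x_1(0.72), x_2(0.72)) ≈ (1.0070, -0.2245)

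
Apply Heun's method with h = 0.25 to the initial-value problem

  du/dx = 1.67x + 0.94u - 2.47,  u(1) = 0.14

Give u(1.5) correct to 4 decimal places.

Heun: k1 = f(x_n, u_n); k2 = f(x_n + h, u_n + h·k1); u_{n+1} = u_n + (h/2)·(k1 + k2).
x=1.000000, u=0.140000:
  k1 = f(1.000000, 0.140000) = -0.668400
  k2 = f(1.250000, -0.027100) = -0.407974
  u ← 0.140000 + (0.25/2)·(-0.668400 + (-0.407974)) = 0.005453
x=1.250000, u=0.005453:
  k1 = f(1.250000, 0.005453) = -0.377374
  k2 = f(1.500000, -0.088890) = -0.048557
  u ← 0.005453 + (0.25/2)·(-0.377374 + (-0.048557)) = -0.047788
u(1.5) ≈ -0.0478

-0.0478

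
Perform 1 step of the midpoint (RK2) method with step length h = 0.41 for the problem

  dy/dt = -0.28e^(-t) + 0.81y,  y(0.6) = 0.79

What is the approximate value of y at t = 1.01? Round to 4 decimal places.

1.0341

Midpoint: k1 = f(t_n, y_n); k2 = f(t_n + h/2, y_n + (h/2)·k1); y_{n+1} = y_n + h·k2.
t=0.600000, y=0.790000:
  k1 = f(0.600000, 0.790000) = 0.486233
  k2 = f(0.805000, 0.889678) = 0.595454
  y ← 0.790000 + 0.41·0.595454 = 1.034136
y(1.01) ≈ 1.0341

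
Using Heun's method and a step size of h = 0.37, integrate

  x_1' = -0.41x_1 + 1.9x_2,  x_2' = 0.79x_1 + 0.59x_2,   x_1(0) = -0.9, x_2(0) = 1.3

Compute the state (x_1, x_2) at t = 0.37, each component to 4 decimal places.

Heun on (x_1,x_2): k1 = f(t_n, state_n); k2 = f(t_n + h, state_n + h·k1); state_{n+1} = state_n + (h/2)·(k1 + k2).
0.000000: (-0.900000, 1.300000)
  k1 = (2.839000, 0.056000)
  predictor → (0.150430, 1.320720)
  k2 = (2.447692, 0.898064)
  → (0.078038, 1.476502)
(x_1(0.37), x_2(0.37)) ≈ (0.0780, 1.4765)

0.0780, 1.4765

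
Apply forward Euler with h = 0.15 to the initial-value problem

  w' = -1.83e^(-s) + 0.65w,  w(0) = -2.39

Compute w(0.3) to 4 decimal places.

-3.4163

Euler: w_{n+1} = w_n + h·f(s_n, w_n).
s=0.000000, w=-2.390000: f=-3.383500 → w ← -2.390000 + 0.15·(-3.383500) = -2.897525
s=0.150000, w=-2.897525: f=-3.458487 → w ← -2.897525 + 0.15·(-3.458487) = -3.416298
w(0.3) ≈ -3.4163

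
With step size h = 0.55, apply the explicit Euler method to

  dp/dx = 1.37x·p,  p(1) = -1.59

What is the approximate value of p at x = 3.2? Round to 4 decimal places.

-46.7753

Euler: p_{n+1} = p_n + h·f(x_n, p_n).
x=1.000000, p=-1.590000: f=-2.178300 → p ← -1.590000 + 0.55·(-2.178300) = -2.788065
x=1.550000, p=-2.788065: f=-5.920456 → p ← -2.788065 + 0.55·(-5.920456) = -6.044316
x=2.100000, p=-6.044316: f=-17.389497 → p ← -6.044316 + 0.55·(-17.389497) = -15.608539
x=2.650000, p=-15.608539: f=-56.666801 → p ← -15.608539 + 0.55·(-56.666801) = -46.775279
p(3.2) ≈ -46.7753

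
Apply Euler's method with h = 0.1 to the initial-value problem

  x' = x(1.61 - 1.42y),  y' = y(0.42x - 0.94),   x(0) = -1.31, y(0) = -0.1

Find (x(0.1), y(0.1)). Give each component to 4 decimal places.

-1.5395, -0.0851

Euler on (x,y): x_{n+1} = x_n + h·x', y_{n+1} = y_n + h·y'.
0.000000: (-1.310000, -0.100000); f=(-2.295120, 0.149020) → (-1.539512, -0.085098)
(x(0.1), y(0.1)) ≈ (-1.5395, -0.0851)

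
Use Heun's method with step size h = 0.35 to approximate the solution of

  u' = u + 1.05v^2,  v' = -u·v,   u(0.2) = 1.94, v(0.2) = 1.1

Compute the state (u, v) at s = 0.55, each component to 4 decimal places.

3.0609, 0.5372

Heun on (u,v): k1 = f(s_n, state_n); k2 = f(s_n + h, state_n + h·k1); state_{n+1} = state_n + (h/2)·(k1 + k2).
0.200000: (1.940000, 1.100000)
  k1 = (3.210500, -2.134000)
  predictor → (3.063675, 0.353100)
  k2 = (3.194589, -1.081784)
  → (3.060891, 0.537238)
(u(0.55), v(0.55)) ≈ (3.0609, 0.5372)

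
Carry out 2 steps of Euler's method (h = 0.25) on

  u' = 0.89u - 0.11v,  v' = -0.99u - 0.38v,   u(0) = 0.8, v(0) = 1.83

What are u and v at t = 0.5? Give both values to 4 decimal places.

1.0940, 1.0900

Euler on (u,v): u_{n+1} = u_n + h·u', v_{n+1} = v_n + h·v'.
0.000000: (0.800000, 1.830000); f=(0.510700, -1.487400) → (0.927675, 1.458150)
0.250000: (0.927675, 1.458150); f=(0.665234, -1.472495) → (1.093984, 1.090026)
(u(0.5), v(0.5)) ≈ (1.0940, 1.0900)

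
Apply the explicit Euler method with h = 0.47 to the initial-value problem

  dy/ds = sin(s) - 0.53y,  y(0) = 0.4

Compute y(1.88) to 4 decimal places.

0.9961

Euler: y_{n+1} = y_n + h·f(s_n, y_n).
s=0.000000, y=0.400000: f=-0.212000 → y ← 0.400000 + 0.47·(-0.212000) = 0.300360
s=0.470000, y=0.300360: f=0.293695 → y ← 0.300360 + 0.47·0.293695 = 0.438397
s=0.940000, y=0.438397: f=0.575208 → y ← 0.438397 + 0.47·0.575208 = 0.708745
s=1.410000, y=0.708745: f=0.611466 → y ← 0.708745 + 0.47·0.611466 = 0.996133
y(1.88) ≈ 0.9961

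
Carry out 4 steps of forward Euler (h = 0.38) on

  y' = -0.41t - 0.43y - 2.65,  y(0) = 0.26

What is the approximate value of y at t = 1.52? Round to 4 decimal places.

-3.3346

Euler: y_{n+1} = y_n + h·f(t_n, y_n).
t=0.000000, y=0.260000: f=-2.761800 → y ← 0.260000 + 0.38·(-2.761800) = -0.789484
t=0.380000, y=-0.789484: f=-2.466322 → y ← -0.789484 + 0.38·(-2.466322) = -1.726686
t=0.760000, y=-1.726686: f=-2.219125 → y ← -1.726686 + 0.38·(-2.219125) = -2.569954
t=1.140000, y=-2.569954: f=-2.012320 → y ← -2.569954 + 0.38·(-2.012320) = -3.334635
y(1.52) ≈ -3.3346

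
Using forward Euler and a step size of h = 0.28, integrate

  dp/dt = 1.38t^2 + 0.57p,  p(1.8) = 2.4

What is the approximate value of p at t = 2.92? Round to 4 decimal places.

Euler: p_{n+1} = p_n + h·f(t_n, p_n).
t=1.800000, p=2.400000: f=5.839200 → p ← 2.400000 + 0.28·5.839200 = 4.034976
t=2.080000, p=4.034976: f=8.270368 → p ← 4.034976 + 0.28·8.270368 = 6.350679
t=2.360000, p=6.350679: f=11.305935 → p ← 6.350679 + 0.28·11.305935 = 9.516341
t=2.640000, p=9.516341: f=15.042362 → p ← 9.516341 + 0.28·15.042362 = 13.728202
p(2.92) ≈ 13.7282

13.7282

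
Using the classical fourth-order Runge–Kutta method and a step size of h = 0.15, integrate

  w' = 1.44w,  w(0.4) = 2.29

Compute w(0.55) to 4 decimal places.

2.8421

RK4: k1 = f(s_n, w_n); k2 = f(s_n + h/2, w_n + (h/2)·k1); k3 = f(s_n + h/2, w_n + (h/2)·k2); k4 = f(s_n + h, w_n + h·k3); w_{n+1} = w_n + (h/6)·(k1 + 2k2 + 2k3 + k4).
s=0.400000, w=2.290000:
  k1 = f(0.400000, 2.290000) = 3.297600
  k2 = f(0.475000, 2.537320) = 3.653741
  k3 = f(0.475000, 2.564031) = 3.692204
  k4 = f(0.550000, 2.843831) = 4.095116
  w ← 2.290000 + (0.15/6)·(k1 + 2k2 + 2k3 + k4) = 2.842115
w(0.55) ≈ 2.8421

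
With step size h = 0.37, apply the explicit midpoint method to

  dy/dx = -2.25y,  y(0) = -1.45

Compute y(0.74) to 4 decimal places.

-0.3831

Midpoint: k1 = f(x_n, y_n); k2 = f(x_n + h/2, y_n + (h/2)·k1); y_{n+1} = y_n + h·k2.
x=0.000000, y=-1.450000:
  k1 = f(0.000000, -1.450000) = 3.262500
  k2 = f(0.185000, -0.846438) = 1.904484
  y ← -1.450000 + 0.37·1.904484 = -0.745341
x=0.370000, y=-0.745341:
  k1 = f(0.370000, -0.745341) = 1.677017
  k2 = f(0.555000, -0.435093) = 0.978959
  y ← -0.745341 + 0.37·0.978959 = -0.383126
y(0.74) ≈ -0.3831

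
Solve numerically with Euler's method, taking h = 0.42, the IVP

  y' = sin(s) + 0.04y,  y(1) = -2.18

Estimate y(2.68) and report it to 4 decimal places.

Euler: y_{n+1} = y_n + h·f(s_n, y_n).
s=1.000000, y=-2.180000: f=0.754271 → y ← -2.180000 + 0.42·0.754271 = -1.863206
s=1.420000, y=-1.863206: f=0.914124 → y ← -1.863206 + 0.42·0.914124 = -1.479274
s=1.840000, y=-1.479274: f=0.904812 → y ← -1.479274 + 0.42·0.904812 = -1.099253
s=2.260000, y=-1.099253: f=0.727783 → y ← -1.099253 + 0.42·0.727783 = -0.793585
y(2.68) ≈ -0.7936

-0.7936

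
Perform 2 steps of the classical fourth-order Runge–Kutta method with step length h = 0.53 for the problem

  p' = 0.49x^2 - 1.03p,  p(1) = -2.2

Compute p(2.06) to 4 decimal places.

RK4: k1 = f(x_n, p_n); k2 = f(x_n + h/2, p_n + (h/2)·k1); k3 = f(x_n + h/2, p_n + (h/2)·k2); k4 = f(x_n + h, p_n + h·k3); p_{n+1} = p_n + (h/6)·(k1 + 2k2 + 2k3 + k4).
x=1.000000, p=-2.200000:
  k1 = f(1.000000, -2.200000) = 2.756000
  k2 = f(1.265000, -1.469660) = 2.297860
  k3 = f(1.265000, -1.591067) = 2.422909
  k4 = f(1.530000, -0.915858) = 2.090375
  p ← -2.200000 + (0.53/6)·(k1 + 2k2 + 2k3 + k4) = -0.937901
x=1.530000, p=-0.937901:
  k1 = f(1.530000, -0.937901) = 2.113079
  k2 = f(1.795000, -0.377935) = 1.968065
  k3 = f(1.795000, -0.416364) = 2.007647
  k4 = f(2.060000, 0.126152) = 1.949428
  p ← -0.937901 + (0.53/6)·(k1 + 2k2 + 2k3 + k4) = 0.123330
p(2.06) ≈ 0.1233

0.1233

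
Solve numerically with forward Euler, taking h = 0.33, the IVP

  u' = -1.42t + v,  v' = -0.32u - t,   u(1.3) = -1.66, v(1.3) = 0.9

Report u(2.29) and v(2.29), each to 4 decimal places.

-3.3367, -0.0637

Euler on (u,v): u_{n+1} = u_n + h·u', v_{n+1} = v_n + h·v'.
1.300000: (-1.660000, 0.900000); f=(-0.946000, -0.768800) → (-1.972180, 0.646296)
1.630000: (-1.972180, 0.646296); f=(-1.668304, -0.998902) → (-2.522720, 0.316658)
1.960000: (-2.522720, 0.316658); f=(-2.466542, -1.152729) → (-3.336679, -0.063743)
(u(2.29), v(2.29)) ≈ (-3.3367, -0.0637)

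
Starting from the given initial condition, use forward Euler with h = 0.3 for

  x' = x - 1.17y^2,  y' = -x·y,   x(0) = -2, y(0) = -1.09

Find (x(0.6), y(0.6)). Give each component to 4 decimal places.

-4.9897, -3.3225

Euler on (x,y): x_{n+1} = x_n + h·x', y_{n+1} = y_n + h·y'.
0.000000: (-2.000000, -1.090000); f=(-3.390077, -2.180000) → (-3.017023, -1.744000)
0.300000: (-3.017023, -1.744000); f=(-6.575620, -5.261688) → (-4.989709, -3.322506)
(x(0.6), y(0.6)) ≈ (-4.9897, -3.3225)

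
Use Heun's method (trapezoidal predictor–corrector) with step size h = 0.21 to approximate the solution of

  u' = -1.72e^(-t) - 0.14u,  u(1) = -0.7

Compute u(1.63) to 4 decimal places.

Heun: k1 = f(t_n, u_n); k2 = f(t_n + h, u_n + h·k1); u_{n+1} = u_n + (h/2)·(k1 + k2).
t=1.000000, u=-0.700000:
  k1 = f(1.000000, -0.700000) = -0.534753
  k2 = f(1.210000, -0.812298) = -0.399178
  u ← -0.700000 + (0.21/2)·(-0.534753 + (-0.399178)) = -0.798063
t=1.210000, u=-0.798063:
  k1 = f(1.210000, -0.798063) = -0.401171
  k2 = f(1.420000, -0.882308) = -0.292225
  u ← -0.798063 + (0.21/2)·(-0.401171 + (-0.292225)) = -0.870869
t=1.420000, u=-0.870869:
  k1 = f(1.420000, -0.870869) = -0.293826
  k2 = f(1.630000, -0.932573) = -0.206439
  u ← -0.870869 + (0.21/2)·(-0.293826 + (-0.206439)) = -0.923397
u(1.63) ≈ -0.9234

-0.9234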